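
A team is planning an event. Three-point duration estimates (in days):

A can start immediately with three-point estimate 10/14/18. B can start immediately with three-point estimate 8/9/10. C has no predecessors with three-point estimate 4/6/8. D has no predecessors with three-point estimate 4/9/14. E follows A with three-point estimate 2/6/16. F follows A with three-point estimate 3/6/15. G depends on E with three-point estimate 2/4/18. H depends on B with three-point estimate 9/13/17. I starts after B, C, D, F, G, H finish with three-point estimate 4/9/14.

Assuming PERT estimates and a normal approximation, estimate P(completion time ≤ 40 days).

te_A = (10 + 4·14 + 18)/6 = 84/6 = 14; σ²_A = ((18−10)/6)² = 1.778
te_B = (8 + 4·9 + 10)/6 = 54/6 = 9; σ²_B = ((10−8)/6)² = 0.111
te_C = (4 + 4·6 + 8)/6 = 36/6 = 6; σ²_C = ((8−4)/6)² = 0.444
te_D = (4 + 4·9 + 14)/6 = 54/6 = 9; σ²_D = ((14−4)/6)² = 2.778
te_E = (2 + 4·6 + 16)/6 = 42/6 = 7; σ²_E = ((16−2)/6)² = 5.444
te_F = (3 + 4·6 + 15)/6 = 42/6 = 7; σ²_F = ((15−3)/6)² = 4.000
te_G = (2 + 4·4 + 18)/6 = 36/6 = 6; σ²_G = ((18−2)/6)² = 7.111
te_H = (9 + 4·13 + 17)/6 = 78/6 = 13; σ²_H = ((17−9)/6)² = 1.778
te_I = (4 + 4·9 + 14)/6 = 54/6 = 9; σ²_I = ((14−4)/6)² = 2.778

Forward pass:
ES_A = 0; EF_A = 14
ES_B = 0; EF_B = 9
ES_C = 0; EF_C = 6
ES_D = 0; EF_D = 9
ES_E = 14; EF_E = 14+7 = 21
ES_F = 14; EF_F = 14+7 = 21
ES_G = 21; EF_G = 21+6 = 27
ES_H = 9; EF_H = 9+13 = 22
ES_I = max(EF_B=9, EF_C=6, EF_D=9, EF_F=21, EF_G=27, EF_H=22) = 27; EF_I = 27+9 = 36
Expected project duration μ = 36 days. Critical path: A → E → G → I.

Variance along critical path = 1.778 + 5.444 + 7.111 + 2.778 = 17.111; σ = √17.111 = 4.137 days.
Z = (40 − 36) / 4.137 = 0.967
P(T ≤ 40) = Φ(0.967) ≈ 0.833

0.833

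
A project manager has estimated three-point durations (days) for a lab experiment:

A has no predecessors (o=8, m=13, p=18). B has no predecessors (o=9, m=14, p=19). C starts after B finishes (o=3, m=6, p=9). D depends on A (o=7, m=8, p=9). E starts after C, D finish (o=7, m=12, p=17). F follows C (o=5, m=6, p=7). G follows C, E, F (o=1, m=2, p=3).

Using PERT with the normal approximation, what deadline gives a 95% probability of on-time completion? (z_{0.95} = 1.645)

39.0 days

te_A = (8 + 4·13 + 18)/6 = 78/6 = 13; σ²_A = ((18−8)/6)² = 2.778
te_B = (9 + 4·14 + 19)/6 = 84/6 = 14; σ²_B = ((19−9)/6)² = 2.778
te_C = (3 + 4·6 + 9)/6 = 36/6 = 6; σ²_C = ((9−3)/6)² = 1.000
te_D = (7 + 4·8 + 9)/6 = 48/6 = 8; σ²_D = ((9−7)/6)² = 0.111
te_E = (7 + 4·12 + 17)/6 = 72/6 = 12; σ²_E = ((17−7)/6)² = 2.778
te_F = (5 + 4·6 + 7)/6 = 36/6 = 6; σ²_F = ((7−5)/6)² = 0.111
te_G = (1 + 4·2 + 3)/6 = 12/6 = 2; σ²_G = ((3−1)/6)² = 0.111

Forward pass:
ES_A = 0; EF_A = 13
ES_B = 0; EF_B = 14
ES_C = 14; EF_C = 14+6 = 20
ES_D = 13; EF_D = 13+8 = 21
ES_E = max(EF_C=20, EF_D=21) = 21; EF_E = 21+12 = 33
ES_F = 20; EF_F = 20+6 = 26
ES_G = max(EF_C=20, EF_E=33, EF_F=26) = 33; EF_G = 33+2 = 35
Expected project duration μ = 35 days. Critical path: A → D → E → G.

Variance along critical path = 2.778 + 0.111 + 2.778 + 0.111 = 5.778; σ = 2.404 days.
D = μ + z·σ = 35 + 1.645·2.404 = 39.0 days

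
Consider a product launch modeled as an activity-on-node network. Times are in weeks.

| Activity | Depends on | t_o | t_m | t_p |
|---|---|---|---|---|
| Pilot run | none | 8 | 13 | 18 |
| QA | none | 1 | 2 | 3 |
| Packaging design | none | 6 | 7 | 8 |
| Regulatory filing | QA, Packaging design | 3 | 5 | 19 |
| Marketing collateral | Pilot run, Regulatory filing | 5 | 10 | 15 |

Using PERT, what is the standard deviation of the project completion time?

3.16 weeks

te_Pilot run = (8 + 4·13 + 18)/6 = 78/6 = 13; σ²_Pilot run = ((18−8)/6)² = 2.778
te_QA = (1 + 4·2 + 3)/6 = 12/6 = 2; σ²_QA = ((3−1)/6)² = 0.111
te_Packaging design = (6 + 4·7 + 8)/6 = 42/6 = 7; σ²_Packaging design = ((8−6)/6)² = 0.111
te_Regulatory filing = (3 + 4·5 + 19)/6 = 42/6 = 7; σ²_Regulatory filing = ((19−3)/6)² = 7.111
te_Marketing collateral = (5 + 4·10 + 15)/6 = 60/6 = 10; σ²_Marketing collateral = ((15−5)/6)² = 2.778

Forward pass:
ES_Pilot run = 0; EF_Pilot run = 13
ES_QA = 0; EF_QA = 2
ES_Packaging design = 0; EF_Packaging design = 7
ES_Regulatory filing = max(EF_QA=2, EF_Packaging design=7) = 7; EF_Regulatory filing = 7+7 = 14
ES_Marketing collateral = max(EF_Pilot run=13, EF_Regulatory filing=14) = 14; EF_Marketing collateral = 14+10 = 24
Expected project duration μ = 24 weeks. Critical path: Packaging design → Regulatory filing → Marketing collateral.

Variance along critical path = 0.111 + 7.111 + 2.778 = 10.000
σ = √10.000 = 3.162 weeks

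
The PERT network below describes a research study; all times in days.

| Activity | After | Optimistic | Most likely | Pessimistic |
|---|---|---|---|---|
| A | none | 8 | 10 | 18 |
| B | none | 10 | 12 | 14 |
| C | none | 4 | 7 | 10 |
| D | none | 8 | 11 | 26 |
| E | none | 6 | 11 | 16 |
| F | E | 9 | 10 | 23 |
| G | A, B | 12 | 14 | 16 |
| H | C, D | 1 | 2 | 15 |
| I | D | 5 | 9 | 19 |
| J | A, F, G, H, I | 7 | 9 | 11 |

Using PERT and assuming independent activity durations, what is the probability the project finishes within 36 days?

te_A = (8 + 4·10 + 18)/6 = 66/6 = 11; σ²_A = ((18−8)/6)² = 2.778
te_B = (10 + 4·12 + 14)/6 = 72/6 = 12; σ²_B = ((14−10)/6)² = 0.444
te_C = (4 + 4·7 + 10)/6 = 42/6 = 7; σ²_C = ((10−4)/6)² = 1.000
te_D = (8 + 4·11 + 26)/6 = 78/6 = 13; σ²_D = ((26−8)/6)² = 9.000
te_E = (6 + 4·11 + 16)/6 = 66/6 = 11; σ²_E = ((16−6)/6)² = 2.778
te_F = (9 + 4·10 + 23)/6 = 72/6 = 12; σ²_F = ((23−9)/6)² = 5.444
te_G = (12 + 4·14 + 16)/6 = 84/6 = 14; σ²_G = ((16−12)/6)² = 0.444
te_H = (1 + 4·2 + 15)/6 = 24/6 = 4; σ²_H = ((15−1)/6)² = 5.444
te_I = (5 + 4·9 + 19)/6 = 60/6 = 10; σ²_I = ((19−5)/6)² = 5.444
te_J = (7 + 4·9 + 11)/6 = 54/6 = 9; σ²_J = ((11−7)/6)² = 0.444

Forward pass:
ES_A = 0; EF_A = 11
ES_B = 0; EF_B = 12
ES_C = 0; EF_C = 7
ES_D = 0; EF_D = 13
ES_E = 0; EF_E = 11
ES_F = 11; EF_F = 11+12 = 23
ES_G = max(EF_A=11, EF_B=12) = 12; EF_G = 12+14 = 26
ES_H = max(EF_C=7, EF_D=13) = 13; EF_H = 13+4 = 17
ES_I = 13; EF_I = 13+10 = 23
ES_J = max(EF_A=11, EF_F=23, EF_G=26, EF_H=17, EF_I=23) = 26; EF_J = 26+9 = 35
Expected project duration μ = 35 days. Critical path: B → G → J.

Variance along critical path = 0.444 + 0.444 + 0.444 = 1.333; σ = √1.333 = 1.155 days.
Z = (36 − 35) / 1.155 = 0.866
P(T ≤ 36) = Φ(0.866) ≈ 0.807

0.807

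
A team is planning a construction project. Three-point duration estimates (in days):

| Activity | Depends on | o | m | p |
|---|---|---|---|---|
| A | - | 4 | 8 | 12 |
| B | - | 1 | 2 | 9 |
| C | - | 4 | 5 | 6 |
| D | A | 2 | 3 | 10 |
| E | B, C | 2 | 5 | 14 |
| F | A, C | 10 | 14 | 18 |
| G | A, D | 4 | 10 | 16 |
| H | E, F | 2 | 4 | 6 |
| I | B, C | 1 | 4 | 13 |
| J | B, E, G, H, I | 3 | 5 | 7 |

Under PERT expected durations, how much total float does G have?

te_A = (4 + 4·8 + 12)/6 = 48/6 = 8
te_B = (1 + 4·2 + 9)/6 = 18/6 = 3
te_C = (4 + 4·5 + 6)/6 = 30/6 = 5
te_D = (2 + 4·3 + 10)/6 = 24/6 = 4
te_E = (2 + 4·5 + 14)/6 = 36/6 = 6
te_F = (10 + 4·14 + 18)/6 = 84/6 = 14
te_G = (4 + 4·10 + 16)/6 = 60/6 = 10
te_H = (2 + 4·4 + 6)/6 = 24/6 = 4
te_I = (1 + 4·4 + 13)/6 = 30/6 = 5
te_J = (3 + 4·5 + 7)/6 = 30/6 = 5

Forward pass:
ES_A = 0; EF_A = 8
ES_B = 0; EF_B = 3
ES_C = 0; EF_C = 5
ES_D = 8; EF_D = 8+4 = 12
ES_E = max(EF_B=3, EF_C=5) = 5; EF_E = 5+6 = 11
ES_F = max(EF_A=8, EF_C=5) = 8; EF_F = 8+14 = 22
ES_G = max(EF_A=8, EF_D=12) = 12; EF_G = 12+10 = 22
ES_H = max(EF_E=11, EF_F=22) = 22; EF_H = 22+4 = 26
ES_I = max(EF_B=3, EF_C=5) = 5; EF_I = 5+5 = 10
ES_J = max(EF_B=3, EF_E=11, EF_G=22, EF_H=26, EF_I=10) = 26; EF_J = 26+5 = 31
Expected project duration μ = 31 days. Critical path: A → F → H → J.

Backward pass:
LF_J = 31; LS_J = 31−5 = 26
LF_I = LS_J = 26; LS_I = 26−5 = 21
LF_H = LS_J = 26; LS_H = 26−4 = 22
LF_G = LS_J = 26; LS_G = 26−10 = 16
LF_F = LS_H = 22; LS_F = 22−14 = 8
LF_E = min(LS_H=22, LS_J=26) = 22; LS_E = 22−6 = 16
LF_D = LS_G = 16; LS_D = 16−4 = 12
LF_C = min(LS_E=16, LS_F=8, LS_I=21) = 8; LS_C = 8−5 = 3
LF_B = min(LS_E=16, LS_I=21, LS_J=26) = 16; LS_B = 16−3 = 13
LF_A = min(LS_D=12, LS_F=8, LS_G=16) = 8; LS_A = 8−8 = 0
Slack_G = LS_G − ES_G = 16 − 12 = 4

4 days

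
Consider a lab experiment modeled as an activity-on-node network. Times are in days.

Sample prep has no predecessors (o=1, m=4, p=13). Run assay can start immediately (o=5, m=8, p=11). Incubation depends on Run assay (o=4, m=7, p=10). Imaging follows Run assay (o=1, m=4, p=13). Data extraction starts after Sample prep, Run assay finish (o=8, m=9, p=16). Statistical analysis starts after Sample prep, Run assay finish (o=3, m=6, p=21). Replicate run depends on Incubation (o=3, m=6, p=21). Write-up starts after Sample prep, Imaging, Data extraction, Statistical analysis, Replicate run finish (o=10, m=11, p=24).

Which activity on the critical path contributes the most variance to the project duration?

Replicate run

te_Sample prep = (1 + 4·4 + 13)/6 = 30/6 = 5; σ²_Sample prep = ((13−1)/6)² = 4.000
te_Run assay = (5 + 4·8 + 11)/6 = 48/6 = 8; σ²_Run assay = ((11−5)/6)² = 1.000
te_Incubation = (4 + 4·7 + 10)/6 = 42/6 = 7; σ²_Incubation = ((10−4)/6)² = 1.000
te_Imaging = (1 + 4·4 + 13)/6 = 30/6 = 5; σ²_Imaging = ((13−1)/6)² = 4.000
te_Data extraction = (8 + 4·9 + 16)/6 = 60/6 = 10; σ²_Data extraction = ((16−8)/6)² = 1.778
te_Statistical analysis = (3 + 4·6 + 21)/6 = 48/6 = 8; σ²_Statistical analysis = ((21−3)/6)² = 9.000
te_Replicate run = (3 + 4·6 + 21)/6 = 48/6 = 8; σ²_Replicate run = ((21−3)/6)² = 9.000
te_Write-up = (10 + 4·11 + 24)/6 = 78/6 = 13; σ²_Write-up = ((24−10)/6)² = 5.444

Forward pass:
ES_Sample prep = 0; EF_Sample prep = 5
ES_Run assay = 0; EF_Run assay = 8
ES_Incubation = 8; EF_Incubation = 8+7 = 15
ES_Imaging = 8; EF_Imaging = 8+5 = 13
ES_Data extraction = max(EF_Sample prep=5, EF_Run assay=8) = 8; EF_Data extraction = 8+10 = 18
ES_Statistical analysis = max(EF_Sample prep=5, EF_Run assay=8) = 8; EF_Statistical analysis = 8+8 = 16
ES_Replicate run = 15; EF_Replicate run = 15+8 = 23
ES_Write-up = max(EF_Sample prep=5, EF_Imaging=13, EF_Data extraction=18, EF_Statistical analysis=16, EF_Replicate run=23) = 23; EF_Write-up = 23+13 = 36
Expected project duration μ = 36 days. Critical path: Run assay → Incubation → Replicate run → Write-up.

Variances on critical path: σ²_Run assay=1.000, σ²_Incubation=1.000, σ²_Replicate run=9.000, σ²_Write-up=5.444.
Largest is σ²_Replicate run = 9.000.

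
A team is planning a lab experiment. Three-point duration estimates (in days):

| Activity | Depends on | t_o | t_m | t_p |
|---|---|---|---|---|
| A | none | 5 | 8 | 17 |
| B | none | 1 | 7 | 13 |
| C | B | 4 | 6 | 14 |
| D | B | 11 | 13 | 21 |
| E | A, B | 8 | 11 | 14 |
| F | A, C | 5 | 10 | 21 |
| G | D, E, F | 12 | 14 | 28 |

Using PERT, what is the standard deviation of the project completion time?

4.58 days

te_A = (5 + 4·8 + 17)/6 = 54/6 = 9; σ²_A = ((17−5)/6)² = 4.000
te_B = (1 + 4·7 + 13)/6 = 42/6 = 7; σ²_B = ((13−1)/6)² = 4.000
te_C = (4 + 4·6 + 14)/6 = 42/6 = 7; σ²_C = ((14−4)/6)² = 2.778
te_D = (11 + 4·13 + 21)/6 = 84/6 = 14; σ²_D = ((21−11)/6)² = 2.778
te_E = (8 + 4·11 + 14)/6 = 66/6 = 11; σ²_E = ((14−8)/6)² = 1.000
te_F = (5 + 4·10 + 21)/6 = 66/6 = 11; σ²_F = ((21−5)/6)² = 7.111
te_G = (12 + 4·14 + 28)/6 = 96/6 = 16; σ²_G = ((28−12)/6)² = 7.111

Forward pass:
ES_A = 0; EF_A = 9
ES_B = 0; EF_B = 7
ES_C = 7; EF_C = 7+7 = 14
ES_D = 7; EF_D = 7+14 = 21
ES_E = max(EF_A=9, EF_B=7) = 9; EF_E = 9+11 = 20
ES_F = max(EF_A=9, EF_C=14) = 14; EF_F = 14+11 = 25
ES_G = max(EF_D=21, EF_E=20, EF_F=25) = 25; EF_G = 25+16 = 41
Expected project duration μ = 41 days. Critical path: B → C → F → G.

Variance along critical path = 4.000 + 2.778 + 7.111 + 7.111 = 21.000
σ = √21.000 = 4.583 days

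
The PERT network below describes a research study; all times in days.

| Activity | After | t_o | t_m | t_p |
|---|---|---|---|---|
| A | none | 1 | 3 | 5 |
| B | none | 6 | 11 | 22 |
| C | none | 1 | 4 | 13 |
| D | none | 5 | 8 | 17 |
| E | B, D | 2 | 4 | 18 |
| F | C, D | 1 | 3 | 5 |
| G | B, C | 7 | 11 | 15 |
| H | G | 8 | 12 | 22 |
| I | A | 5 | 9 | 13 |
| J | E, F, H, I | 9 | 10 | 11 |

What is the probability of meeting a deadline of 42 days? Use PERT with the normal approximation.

te_A = (1 + 4·3 + 5)/6 = 18/6 = 3; σ²_A = ((5−1)/6)² = 0.444
te_B = (6 + 4·11 + 22)/6 = 72/6 = 12; σ²_B = ((22−6)/6)² = 7.111
te_C = (1 + 4·4 + 13)/6 = 30/6 = 5; σ²_C = ((13−1)/6)² = 4.000
te_D = (5 + 4·8 + 17)/6 = 54/6 = 9; σ²_D = ((17−5)/6)² = 4.000
te_E = (2 + 4·4 + 18)/6 = 36/6 = 6; σ²_E = ((18−2)/6)² = 7.111
te_F = (1 + 4·3 + 5)/6 = 18/6 = 3; σ²_F = ((5−1)/6)² = 0.444
te_G = (7 + 4·11 + 15)/6 = 66/6 = 11; σ²_G = ((15−7)/6)² = 1.778
te_H = (8 + 4·12 + 22)/6 = 78/6 = 13; σ²_H = ((22−8)/6)² = 5.444
te_I = (5 + 4·9 + 13)/6 = 54/6 = 9; σ²_I = ((13−5)/6)² = 1.778
te_J = (9 + 4·10 + 11)/6 = 60/6 = 10; σ²_J = ((11−9)/6)² = 0.111

Forward pass:
ES_A = 0; EF_A = 3
ES_B = 0; EF_B = 12
ES_C = 0; EF_C = 5
ES_D = 0; EF_D = 9
ES_E = max(EF_B=12, EF_D=9) = 12; EF_E = 12+6 = 18
ES_F = max(EF_C=5, EF_D=9) = 9; EF_F = 9+3 = 12
ES_G = max(EF_B=12, EF_C=5) = 12; EF_G = 12+11 = 23
ES_H = 23; EF_H = 23+13 = 36
ES_I = 3; EF_I = 3+9 = 12
ES_J = max(EF_E=18, EF_F=12, EF_H=36, EF_I=12) = 36; EF_J = 36+10 = 46
Expected project duration μ = 46 days. Critical path: B → G → H → J.

Variance along critical path = 7.111 + 1.778 + 5.444 + 0.111 = 14.444; σ = √14.444 = 3.801 days.
Z = (42 − 46) / 3.801 = -1.052
P(T ≤ 42) = Φ(-1.052) ≈ 0.146

0.146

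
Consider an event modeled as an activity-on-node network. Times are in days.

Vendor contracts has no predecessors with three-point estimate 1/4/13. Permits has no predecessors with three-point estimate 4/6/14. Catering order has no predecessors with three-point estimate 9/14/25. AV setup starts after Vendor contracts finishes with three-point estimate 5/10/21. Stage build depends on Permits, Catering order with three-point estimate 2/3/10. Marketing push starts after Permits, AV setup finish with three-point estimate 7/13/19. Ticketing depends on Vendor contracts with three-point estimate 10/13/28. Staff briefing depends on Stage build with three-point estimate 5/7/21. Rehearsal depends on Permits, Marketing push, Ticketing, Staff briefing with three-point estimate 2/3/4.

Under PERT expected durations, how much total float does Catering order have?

te_Vendor contracts = (1 + 4·4 + 13)/6 = 30/6 = 5
te_Permits = (4 + 4·6 + 14)/6 = 42/6 = 7
te_Catering order = (9 + 4·14 + 25)/6 = 90/6 = 15
te_AV setup = (5 + 4·10 + 21)/6 = 66/6 = 11
te_Stage build = (2 + 4·3 + 10)/6 = 24/6 = 4
te_Marketing push = (7 + 4·13 + 19)/6 = 78/6 = 13
te_Ticketing = (10 + 4·13 + 28)/6 = 90/6 = 15
te_Staff briefing = (5 + 4·7 + 21)/6 = 54/6 = 9
te_Rehearsal = (2 + 4·3 + 4)/6 = 18/6 = 3

Forward pass:
ES_Vendor contracts = 0; EF_Vendor contracts = 5
ES_Permits = 0; EF_Permits = 7
ES_Catering order = 0; EF_Catering order = 15
ES_AV setup = 5; EF_AV setup = 5+11 = 16
ES_Stage build = max(EF_Permits=7, EF_Catering order=15) = 15; EF_Stage build = 15+4 = 19
ES_Marketing push = max(EF_Permits=7, EF_AV setup=16) = 16; EF_Marketing push = 16+13 = 29
ES_Ticketing = 5; EF_Ticketing = 5+15 = 20
ES_Staff briefing = 19; EF_Staff briefing = 19+9 = 28
ES_Rehearsal = max(EF_Permits=7, EF_Marketing push=29, EF_Ticketing=20, EF_Staff briefing=28) = 29; EF_Rehearsal = 29+3 = 32
Expected project duration μ = 32 days. Critical path: Vendor contracts → AV setup → Marketing push → Rehearsal.

Backward pass:
LF_Rehearsal = 32; LS_Rehearsal = 32−3 = 29
LF_Staff briefing = LS_Rehearsal = 29; LS_Staff briefing = 29−9 = 20
LF_Ticketing = LS_Rehearsal = 29; LS_Ticketing = 29−15 = 14
LF_Marketing push = LS_Rehearsal = 29; LS_Marketing push = 29−13 = 16
LF_Stage build = LS_Staff briefing = 20; LS_Stage build = 20−4 = 16
LF_AV setup = LS_Marketing push = 16; LS_AV setup = 16−11 = 5
LF_Catering order = LS_Stage build = 16; LS_Catering order = 16−15 = 1
LF_Permits = min(LS_Stage build=16, LS_Marketing push=16, LS_Rehearsal=29) = 16; LS_Permits = 16−7 = 9
LF_Vendor contracts = min(LS_AV setup=5, LS_Ticketing=14) = 5; LS_Vendor contracts = 5−5 = 0
Slack_Catering order = LS_Catering order − ES_Catering order = 1 − 0 = 1

1 days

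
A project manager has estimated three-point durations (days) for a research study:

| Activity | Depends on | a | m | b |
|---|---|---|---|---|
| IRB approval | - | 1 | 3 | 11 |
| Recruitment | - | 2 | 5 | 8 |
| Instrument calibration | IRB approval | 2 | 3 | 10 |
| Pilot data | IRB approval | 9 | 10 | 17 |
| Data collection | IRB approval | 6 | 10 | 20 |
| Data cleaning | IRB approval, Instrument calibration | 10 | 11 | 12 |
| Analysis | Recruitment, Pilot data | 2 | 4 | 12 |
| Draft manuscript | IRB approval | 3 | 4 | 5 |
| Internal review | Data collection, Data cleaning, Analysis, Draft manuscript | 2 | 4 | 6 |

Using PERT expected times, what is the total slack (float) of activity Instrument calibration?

1 days

te_IRB approval = (1 + 4·3 + 11)/6 = 24/6 = 4
te_Recruitment = (2 + 4·5 + 8)/6 = 30/6 = 5
te_Instrument calibration = (2 + 4·3 + 10)/6 = 24/6 = 4
te_Pilot data = (9 + 4·10 + 17)/6 = 66/6 = 11
te_Data collection = (6 + 4·10 + 20)/6 = 66/6 = 11
te_Data cleaning = (10 + 4·11 + 12)/6 = 66/6 = 11
te_Analysis = (2 + 4·4 + 12)/6 = 30/6 = 5
te_Draft manuscript = (3 + 4·4 + 5)/6 = 24/6 = 4
te_Internal review = (2 + 4·4 + 6)/6 = 24/6 = 4

Forward pass:
ES_IRB approval = 0; EF_IRB approval = 4
ES_Recruitment = 0; EF_Recruitment = 5
ES_Instrument calibration = 4; EF_Instrument calibration = 4+4 = 8
ES_Pilot data = 4; EF_Pilot data = 4+11 = 15
ES_Data collection = 4; EF_Data collection = 4+11 = 15
ES_Data cleaning = max(EF_IRB approval=4, EF_Instrument calibration=8) = 8; EF_Data cleaning = 8+11 = 19
ES_Analysis = max(EF_Recruitment=5, EF_Pilot data=15) = 15; EF_Analysis = 15+5 = 20
ES_Draft manuscript = 4; EF_Draft manuscript = 4+4 = 8
ES_Internal review = max(EF_Data collection=15, EF_Data cleaning=19, EF_Analysis=20, EF_Draft manuscript=8) = 20; EF_Internal review = 20+4 = 24
Expected project duration μ = 24 days. Critical path: IRB approval → Pilot data → Analysis → Internal review.

Backward pass:
LF_Internal review = 24; LS_Internal review = 24−4 = 20
LF_Draft manuscript = LS_Internal review = 20; LS_Draft manuscript = 20−4 = 16
LF_Analysis = LS_Internal review = 20; LS_Analysis = 20−5 = 15
LF_Data cleaning = LS_Internal review = 20; LS_Data cleaning = 20−11 = 9
LF_Data collection = LS_Internal review = 20; LS_Data collection = 20−11 = 9
LF_Pilot data = LS_Analysis = 15; LS_Pilot data = 15−11 = 4
LF_Instrument calibration = LS_Data cleaning = 9; LS_Instrument calibration = 9−4 = 5
LF_Recruitment = LS_Analysis = 15; LS_Recruitment = 15−5 = 10
LF_IRB approval = min(LS_Instrument calibration=5, LS_Pilot data=4, LS_Data collection=9, LS_Data cleaning=9, LS_Draft manuscript=16) = 4; LS_IRB approval = 4−4 = 0
Slack_Instrument calibration = LS_Instrument calibration − ES_Instrument calibration = 5 − 4 = 1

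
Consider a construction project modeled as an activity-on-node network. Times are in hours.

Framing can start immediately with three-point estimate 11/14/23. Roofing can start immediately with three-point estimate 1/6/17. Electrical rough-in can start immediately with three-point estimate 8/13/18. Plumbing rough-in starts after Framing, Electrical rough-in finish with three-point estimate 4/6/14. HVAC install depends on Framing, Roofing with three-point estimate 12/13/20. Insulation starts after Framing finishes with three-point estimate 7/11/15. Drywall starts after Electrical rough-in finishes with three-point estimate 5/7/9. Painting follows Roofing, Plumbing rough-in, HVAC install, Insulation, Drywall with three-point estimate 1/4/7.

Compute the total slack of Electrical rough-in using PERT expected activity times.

9 hours

te_Framing = (11 + 4·14 + 23)/6 = 90/6 = 15
te_Roofing = (1 + 4·6 + 17)/6 = 42/6 = 7
te_Electrical rough-in = (8 + 4·13 + 18)/6 = 78/6 = 13
te_Plumbing rough-in = (4 + 4·6 + 14)/6 = 42/6 = 7
te_HVAC install = (12 + 4·13 + 20)/6 = 84/6 = 14
te_Insulation = (7 + 4·11 + 15)/6 = 66/6 = 11
te_Drywall = (5 + 4·7 + 9)/6 = 42/6 = 7
te_Painting = (1 + 4·4 + 7)/6 = 24/6 = 4

Forward pass:
ES_Framing = 0; EF_Framing = 15
ES_Roofing = 0; EF_Roofing = 7
ES_Electrical rough-in = 0; EF_Electrical rough-in = 13
ES_Plumbing rough-in = max(EF_Framing=15, EF_Electrical rough-in=13) = 15; EF_Plumbing rough-in = 15+7 = 22
ES_HVAC install = max(EF_Framing=15, EF_Roofing=7) = 15; EF_HVAC install = 15+14 = 29
ES_Insulation = 15; EF_Insulation = 15+11 = 26
ES_Drywall = 13; EF_Drywall = 13+7 = 20
ES_Painting = max(EF_Roofing=7, EF_Plumbing rough-in=22, EF_HVAC install=29, EF_Insulation=26, EF_Drywall=20) = 29; EF_Painting = 29+4 = 33
Expected project duration μ = 33 hours. Critical path: Framing → HVAC install → Painting.

Backward pass:
LF_Painting = 33; LS_Painting = 33−4 = 29
LF_Drywall = LS_Painting = 29; LS_Drywall = 29−7 = 22
LF_Insulation = LS_Painting = 29; LS_Insulation = 29−11 = 18
LF_HVAC install = LS_Painting = 29; LS_HVAC install = 29−14 = 15
LF_Plumbing rough-in = LS_Painting = 29; LS_Plumbing rough-in = 29−7 = 22
LF_Electrical rough-in = min(LS_Plumbing rough-in=22, LS_Drywall=22) = 22; LS_Electrical rough-in = 22−13 = 9
LF_Roofing = min(LS_HVAC install=15, LS_Painting=29) = 15; LS_Roofing = 15−7 = 8
LF_Framing = min(LS_Plumbing rough-in=22, LS_HVAC install=15, LS_Insulation=18) = 15; LS_Framing = 15−15 = 0
Slack_Electrical rough-in = LS_Electrical rough-in − ES_Electrical rough-in = 9 − 0 = 9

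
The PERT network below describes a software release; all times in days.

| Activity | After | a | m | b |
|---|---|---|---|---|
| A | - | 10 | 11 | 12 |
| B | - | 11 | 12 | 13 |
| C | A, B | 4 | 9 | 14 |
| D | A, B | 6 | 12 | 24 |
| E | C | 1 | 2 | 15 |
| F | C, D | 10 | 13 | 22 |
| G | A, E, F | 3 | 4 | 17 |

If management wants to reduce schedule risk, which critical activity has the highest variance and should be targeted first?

D

te_A = (10 + 4·11 + 12)/6 = 66/6 = 11; σ²_A = ((12−10)/6)² = 0.111
te_B = (11 + 4·12 + 13)/6 = 72/6 = 12; σ²_B = ((13−11)/6)² = 0.111
te_C = (4 + 4·9 + 14)/6 = 54/6 = 9; σ²_C = ((14−4)/6)² = 2.778
te_D = (6 + 4·12 + 24)/6 = 78/6 = 13; σ²_D = ((24−6)/6)² = 9.000
te_E = (1 + 4·2 + 15)/6 = 24/6 = 4; σ²_E = ((15−1)/6)² = 5.444
te_F = (10 + 4·13 + 22)/6 = 84/6 = 14; σ²_F = ((22−10)/6)² = 4.000
te_G = (3 + 4·4 + 17)/6 = 36/6 = 6; σ²_G = ((17−3)/6)² = 5.444

Forward pass:
ES_A = 0; EF_A = 11
ES_B = 0; EF_B = 12
ES_C = max(EF_A=11, EF_B=12) = 12; EF_C = 12+9 = 21
ES_D = max(EF_A=11, EF_B=12) = 12; EF_D = 12+13 = 25
ES_E = 21; EF_E = 21+4 = 25
ES_F = max(EF_C=21, EF_D=25) = 25; EF_F = 25+14 = 39
ES_G = max(EF_A=11, EF_E=25, EF_F=39) = 39; EF_G = 39+6 = 45
Expected project duration μ = 45 days. Critical path: B → D → F → G.

Variances on critical path: σ²_B=0.111, σ²_D=9.000, σ²_F=4.000, σ²_G=5.444.
Largest is σ²_D = 9.000.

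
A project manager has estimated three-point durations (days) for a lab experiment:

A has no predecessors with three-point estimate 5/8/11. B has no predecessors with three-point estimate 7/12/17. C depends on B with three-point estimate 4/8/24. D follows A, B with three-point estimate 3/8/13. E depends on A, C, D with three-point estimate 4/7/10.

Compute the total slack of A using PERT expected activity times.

6 days

te_A = (5 + 4·8 + 11)/6 = 48/6 = 8
te_B = (7 + 4·12 + 17)/6 = 72/6 = 12
te_C = (4 + 4·8 + 24)/6 = 60/6 = 10
te_D = (3 + 4·8 + 13)/6 = 48/6 = 8
te_E = (4 + 4·7 + 10)/6 = 42/6 = 7

Forward pass:
ES_A = 0; EF_A = 8
ES_B = 0; EF_B = 12
ES_C = 12; EF_C = 12+10 = 22
ES_D = max(EF_A=8, EF_B=12) = 12; EF_D = 12+8 = 20
ES_E = max(EF_A=8, EF_C=22, EF_D=20) = 22; EF_E = 22+7 = 29
Expected project duration μ = 29 days. Critical path: B → C → E.

Backward pass:
LF_E = 29; LS_E = 29−7 = 22
LF_D = LS_E = 22; LS_D = 22−8 = 14
LF_C = LS_E = 22; LS_C = 22−10 = 12
LF_B = min(LS_C=12, LS_D=14) = 12; LS_B = 12−12 = 0
LF_A = min(LS_D=14, LS_E=22) = 14; LS_A = 14−8 = 6
Slack_A = LS_A − ES_A = 6 − 0 = 6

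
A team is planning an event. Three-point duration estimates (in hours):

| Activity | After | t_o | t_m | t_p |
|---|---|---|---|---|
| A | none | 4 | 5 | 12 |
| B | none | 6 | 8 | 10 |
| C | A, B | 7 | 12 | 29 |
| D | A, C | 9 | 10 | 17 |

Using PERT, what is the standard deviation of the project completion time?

te_A = (4 + 4·5 + 12)/6 = 36/6 = 6; σ²_A = ((12−4)/6)² = 1.778
te_B = (6 + 4·8 + 10)/6 = 48/6 = 8; σ²_B = ((10−6)/6)² = 0.444
te_C = (7 + 4·12 + 29)/6 = 84/6 = 14; σ²_C = ((29−7)/6)² = 13.444
te_D = (9 + 4·10 + 17)/6 = 66/6 = 11; σ²_D = ((17−9)/6)² = 1.778

Forward pass:
ES_A = 0; EF_A = 6
ES_B = 0; EF_B = 8
ES_C = max(EF_A=6, EF_B=8) = 8; EF_C = 8+14 = 22
ES_D = max(EF_A=6, EF_C=22) = 22; EF_D = 22+11 = 33
Expected project duration μ = 33 hours. Critical path: B → C → D.

Variance along critical path = 0.444 + 13.444 + 1.778 = 15.667
σ = √15.667 = 3.958 hours

3.96 hours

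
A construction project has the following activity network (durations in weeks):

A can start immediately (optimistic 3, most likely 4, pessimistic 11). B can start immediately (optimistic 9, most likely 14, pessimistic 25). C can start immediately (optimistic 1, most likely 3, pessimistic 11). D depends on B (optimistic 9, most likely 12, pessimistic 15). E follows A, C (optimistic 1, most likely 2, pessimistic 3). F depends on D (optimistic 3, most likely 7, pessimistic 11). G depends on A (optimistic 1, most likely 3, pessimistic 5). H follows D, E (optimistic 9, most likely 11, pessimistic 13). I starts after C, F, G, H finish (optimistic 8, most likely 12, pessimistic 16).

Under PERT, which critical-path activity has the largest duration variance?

B

te_A = (3 + 4·4 + 11)/6 = 30/6 = 5; σ²_A = ((11−3)/6)² = 1.778
te_B = (9 + 4·14 + 25)/6 = 90/6 = 15; σ²_B = ((25−9)/6)² = 7.111
te_C = (1 + 4·3 + 11)/6 = 24/6 = 4; σ²_C = ((11−1)/6)² = 2.778
te_D = (9 + 4·12 + 15)/6 = 72/6 = 12; σ²_D = ((15−9)/6)² = 1.000
te_E = (1 + 4·2 + 3)/6 = 12/6 = 2; σ²_E = ((3−1)/6)² = 0.111
te_F = (3 + 4·7 + 11)/6 = 42/6 = 7; σ²_F = ((11−3)/6)² = 1.778
te_G = (1 + 4·3 + 5)/6 = 18/6 = 3; σ²_G = ((5−1)/6)² = 0.444
te_H = (9 + 4·11 + 13)/6 = 66/6 = 11; σ²_H = ((13−9)/6)² = 0.444
te_I = (8 + 4·12 + 16)/6 = 72/6 = 12; σ²_I = ((16−8)/6)² = 1.778

Forward pass:
ES_A = 0; EF_A = 5
ES_B = 0; EF_B = 15
ES_C = 0; EF_C = 4
ES_D = 15; EF_D = 15+12 = 27
ES_E = max(EF_A=5, EF_C=4) = 5; EF_E = 5+2 = 7
ES_F = 27; EF_F = 27+7 = 34
ES_G = 5; EF_G = 5+3 = 8
ES_H = max(EF_D=27, EF_E=7) = 27; EF_H = 27+11 = 38
ES_I = max(EF_C=4, EF_F=34, EF_G=8, EF_H=38) = 38; EF_I = 38+12 = 50
Expected project duration μ = 50 weeks. Critical path: B → D → H → I.

Variances on critical path: σ²_B=7.111, σ²_D=1.000, σ²_H=0.444, σ²_I=1.778.
Largest is σ²_B = 7.111.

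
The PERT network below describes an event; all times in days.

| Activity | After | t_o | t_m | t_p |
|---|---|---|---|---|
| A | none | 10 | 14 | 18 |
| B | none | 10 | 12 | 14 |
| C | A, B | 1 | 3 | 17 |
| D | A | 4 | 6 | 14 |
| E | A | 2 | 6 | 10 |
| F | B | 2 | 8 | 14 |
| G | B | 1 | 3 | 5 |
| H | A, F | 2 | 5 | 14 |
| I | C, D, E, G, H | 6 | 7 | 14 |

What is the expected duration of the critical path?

34 days

te_A = (10 + 4·14 + 18)/6 = 84/6 = 14
te_B = (10 + 4·12 + 14)/6 = 72/6 = 12
te_C = (1 + 4·3 + 17)/6 = 30/6 = 5
te_D = (4 + 4·6 + 14)/6 = 42/6 = 7
te_E = (2 + 4·6 + 10)/6 = 36/6 = 6
te_F = (2 + 4·8 + 14)/6 = 48/6 = 8
te_G = (1 + 4·3 + 5)/6 = 18/6 = 3
te_H = (2 + 4·5 + 14)/6 = 36/6 = 6
te_I = (6 + 4·7 + 14)/6 = 48/6 = 8

Forward pass:
ES_A = 0; EF_A = 14
ES_B = 0; EF_B = 12
ES_C = max(EF_A=14, EF_B=12) = 14; EF_C = 14+5 = 19
ES_D = 14; EF_D = 14+7 = 21
ES_E = 14; EF_E = 14+6 = 20
ES_F = 12; EF_F = 12+8 = 20
ES_G = 12; EF_G = 12+3 = 15
ES_H = max(EF_A=14, EF_F=20) = 20; EF_H = 20+6 = 26
ES_I = max(EF_C=19, EF_D=21, EF_E=20, EF_G=15, EF_H=26) = 26; EF_I = 26+8 = 34
Expected project duration μ = 34 days. Critical path: B → F → H → I.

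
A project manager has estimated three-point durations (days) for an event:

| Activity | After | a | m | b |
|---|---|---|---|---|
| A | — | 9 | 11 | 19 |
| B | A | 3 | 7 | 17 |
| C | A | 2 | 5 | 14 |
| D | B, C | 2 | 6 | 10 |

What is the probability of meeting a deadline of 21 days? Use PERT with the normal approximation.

0.057

te_A = (9 + 4·11 + 19)/6 = 72/6 = 12; σ²_A = ((19−9)/6)² = 2.778
te_B = (3 + 4·7 + 17)/6 = 48/6 = 8; σ²_B = ((17−3)/6)² = 5.444
te_C = (2 + 4·5 + 14)/6 = 36/6 = 6; σ²_C = ((14−2)/6)² = 4.000
te_D = (2 + 4·6 + 10)/6 = 36/6 = 6; σ²_D = ((10−2)/6)² = 1.778

Forward pass:
ES_A = 0; EF_A = 12
ES_B = 12; EF_B = 12+8 = 20
ES_C = 12; EF_C = 12+6 = 18
ES_D = max(EF_B=20, EF_C=18) = 20; EF_D = 20+6 = 26
Expected project duration μ = 26 days. Critical path: A → B → D.

Variance along critical path = 2.778 + 5.444 + 1.778 = 10.000; σ = √10.000 = 3.162 days.
Z = (21 − 26) / 3.162 = -1.581
P(T ≤ 21) = Φ(-1.581) ≈ 0.057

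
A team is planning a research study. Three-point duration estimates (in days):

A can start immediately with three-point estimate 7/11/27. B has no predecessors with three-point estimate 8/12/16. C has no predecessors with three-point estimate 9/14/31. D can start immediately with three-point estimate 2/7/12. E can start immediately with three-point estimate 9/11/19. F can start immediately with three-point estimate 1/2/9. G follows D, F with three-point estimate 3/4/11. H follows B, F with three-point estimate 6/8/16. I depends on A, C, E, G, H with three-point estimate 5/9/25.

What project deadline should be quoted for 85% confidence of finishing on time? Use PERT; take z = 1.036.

36.1 days

te_A = (7 + 4·11 + 27)/6 = 78/6 = 13; σ²_A = ((27−7)/6)² = 11.111
te_B = (8 + 4·12 + 16)/6 = 72/6 = 12; σ²_B = ((16−8)/6)² = 1.778
te_C = (9 + 4·14 + 31)/6 = 96/6 = 16; σ²_C = ((31−9)/6)² = 13.444
te_D = (2 + 4·7 + 12)/6 = 42/6 = 7; σ²_D = ((12−2)/6)² = 2.778
te_E = (9 + 4·11 + 19)/6 = 72/6 = 12; σ²_E = ((19−9)/6)² = 2.778
te_F = (1 + 4·2 + 9)/6 = 18/6 = 3; σ²_F = ((9−1)/6)² = 1.778
te_G = (3 + 4·4 + 11)/6 = 30/6 = 5; σ²_G = ((11−3)/6)² = 1.778
te_H = (6 + 4·8 + 16)/6 = 54/6 = 9; σ²_H = ((16−6)/6)² = 2.778
te_I = (5 + 4·9 + 25)/6 = 66/6 = 11; σ²_I = ((25−5)/6)² = 11.111

Forward pass:
ES_A = 0; EF_A = 13
ES_B = 0; EF_B = 12
ES_C = 0; EF_C = 16
ES_D = 0; EF_D = 7
ES_E = 0; EF_E = 12
ES_F = 0; EF_F = 3
ES_G = max(EF_D=7, EF_F=3) = 7; EF_G = 7+5 = 12
ES_H = max(EF_B=12, EF_F=3) = 12; EF_H = 12+9 = 21
ES_I = max(EF_A=13, EF_C=16, EF_E=12, EF_G=12, EF_H=21) = 21; EF_I = 21+11 = 32
Expected project duration μ = 32 days. Critical path: B → H → I.

Variance along critical path = 1.778 + 2.778 + 11.111 = 15.667; σ = 3.958 days.
D = μ + z·σ = 32 + 1.036·3.958 = 36.1 days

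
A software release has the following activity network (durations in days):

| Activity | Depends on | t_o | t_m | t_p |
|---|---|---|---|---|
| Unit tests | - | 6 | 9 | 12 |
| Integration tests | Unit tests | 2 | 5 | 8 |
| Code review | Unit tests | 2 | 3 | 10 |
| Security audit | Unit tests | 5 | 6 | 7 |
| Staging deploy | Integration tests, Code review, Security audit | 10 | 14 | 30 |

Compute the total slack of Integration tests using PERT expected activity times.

1 days

te_Unit tests = (6 + 4·9 + 12)/6 = 54/6 = 9
te_Integration tests = (2 + 4·5 + 8)/6 = 30/6 = 5
te_Code review = (2 + 4·3 + 10)/6 = 24/6 = 4
te_Security audit = (5 + 4·6 + 7)/6 = 36/6 = 6
te_Staging deploy = (10 + 4·14 + 30)/6 = 96/6 = 16

Forward pass:
ES_Unit tests = 0; EF_Unit tests = 9
ES_Integration tests = 9; EF_Integration tests = 9+5 = 14
ES_Code review = 9; EF_Code review = 9+4 = 13
ES_Security audit = 9; EF_Security audit = 9+6 = 15
ES_Staging deploy = max(EF_Integration tests=14, EF_Code review=13, EF_Security audit=15) = 15; EF_Staging deploy = 15+16 = 31
Expected project duration μ = 31 days. Critical path: Unit tests → Security audit → Staging deploy.

Backward pass:
LF_Staging deploy = 31; LS_Staging deploy = 31−16 = 15
LF_Security audit = LS_Staging deploy = 15; LS_Security audit = 15−6 = 9
LF_Code review = LS_Staging deploy = 15; LS_Code review = 15−4 = 11
LF_Integration tests = LS_Staging deploy = 15; LS_Integration tests = 15−5 = 10
LF_Unit tests = min(LS_Integration tests=10, LS_Code review=11, LS_Security audit=9) = 9; LS_Unit tests = 9−9 = 0
Slack_Integration tests = LS_Integration tests − ES_Integration tests = 10 − 9 = 1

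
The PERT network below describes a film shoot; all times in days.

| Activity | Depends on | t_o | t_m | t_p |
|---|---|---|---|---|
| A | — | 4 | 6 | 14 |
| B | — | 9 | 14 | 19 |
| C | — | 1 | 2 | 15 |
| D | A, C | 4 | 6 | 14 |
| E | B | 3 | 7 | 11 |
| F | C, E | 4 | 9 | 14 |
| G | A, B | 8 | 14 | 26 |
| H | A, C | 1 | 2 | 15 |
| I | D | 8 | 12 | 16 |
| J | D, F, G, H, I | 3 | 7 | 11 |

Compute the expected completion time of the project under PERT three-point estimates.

te_A = (4 + 4·6 + 14)/6 = 42/6 = 7
te_B = (9 + 4·14 + 19)/6 = 84/6 = 14
te_C = (1 + 4·2 + 15)/6 = 24/6 = 4
te_D = (4 + 4·6 + 14)/6 = 42/6 = 7
te_E = (3 + 4·7 + 11)/6 = 42/6 = 7
te_F = (4 + 4·9 + 14)/6 = 54/6 = 9
te_G = (8 + 4·14 + 26)/6 = 90/6 = 15
te_H = (1 + 4·2 + 15)/6 = 24/6 = 4
te_I = (8 + 4·12 + 16)/6 = 72/6 = 12
te_J = (3 + 4·7 + 11)/6 = 42/6 = 7

Forward pass:
ES_A = 0; EF_A = 7
ES_B = 0; EF_B = 14
ES_C = 0; EF_C = 4
ES_D = max(EF_A=7, EF_C=4) = 7; EF_D = 7+7 = 14
ES_E = 14; EF_E = 14+7 = 21
ES_F = max(EF_C=4, EF_E=21) = 21; EF_F = 21+9 = 30
ES_G = max(EF_A=7, EF_B=14) = 14; EF_G = 14+15 = 29
ES_H = max(EF_A=7, EF_C=4) = 7; EF_H = 7+4 = 11
ES_I = 14; EF_I = 14+12 = 26
ES_J = max(EF_D=14, EF_F=30, EF_G=29, EF_H=11, EF_I=26) = 30; EF_J = 30+7 = 37
Expected project duration μ = 37 days. Critical path: B → E → F → J.

37 days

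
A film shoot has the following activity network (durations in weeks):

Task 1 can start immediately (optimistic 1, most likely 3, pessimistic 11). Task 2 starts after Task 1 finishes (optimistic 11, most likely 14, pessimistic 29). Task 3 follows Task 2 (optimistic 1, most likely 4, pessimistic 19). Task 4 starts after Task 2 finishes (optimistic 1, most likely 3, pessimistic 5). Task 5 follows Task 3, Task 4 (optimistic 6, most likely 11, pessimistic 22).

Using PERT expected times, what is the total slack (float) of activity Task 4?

3 weeks

te_Task 1 = (1 + 4·3 + 11)/6 = 24/6 = 4
te_Task 2 = (11 + 4·14 + 29)/6 = 96/6 = 16
te_Task 3 = (1 + 4·4 + 19)/6 = 36/6 = 6
te_Task 4 = (1 + 4·3 + 5)/6 = 18/6 = 3
te_Task 5 = (6 + 4·11 + 22)/6 = 72/6 = 12

Forward pass:
ES_Task 1 = 0; EF_Task 1 = 4
ES_Task 2 = 4; EF_Task 2 = 4+16 = 20
ES_Task 3 = 20; EF_Task 3 = 20+6 = 26
ES_Task 4 = 20; EF_Task 4 = 20+3 = 23
ES_Task 5 = max(EF_Task 3=26, EF_Task 4=23) = 26; EF_Task 5 = 26+12 = 38
Expected project duration μ = 38 weeks. Critical path: Task 1 → Task 2 → Task 3 → Task 5.

Backward pass:
LF_Task 5 = 38; LS_Task 5 = 38−12 = 26
LF_Task 4 = LS_Task 5 = 26; LS_Task 4 = 26−3 = 23
LF_Task 3 = LS_Task 5 = 26; LS_Task 3 = 26−6 = 20
LF_Task 2 = min(LS_Task 3=20, LS_Task 4=23) = 20; LS_Task 2 = 20−16 = 4
LF_Task 1 = LS_Task 2 = 4; LS_Task 1 = 4−4 = 0
Slack_Task 4 = LS_Task 4 − ES_Task 4 = 23 − 20 = 3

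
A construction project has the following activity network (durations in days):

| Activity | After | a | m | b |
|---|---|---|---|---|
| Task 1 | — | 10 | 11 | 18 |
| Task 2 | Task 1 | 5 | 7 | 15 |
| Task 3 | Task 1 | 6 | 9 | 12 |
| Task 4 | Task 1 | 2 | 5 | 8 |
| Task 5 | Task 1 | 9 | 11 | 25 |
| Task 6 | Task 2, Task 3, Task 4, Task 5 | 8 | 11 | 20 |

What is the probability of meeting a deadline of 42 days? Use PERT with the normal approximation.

te_Task 1 = (10 + 4·11 + 18)/6 = 72/6 = 12; σ²_Task 1 = ((18−10)/6)² = 1.778
te_Task 2 = (5 + 4·7 + 15)/6 = 48/6 = 8; σ²_Task 2 = ((15−5)/6)² = 2.778
te_Task 3 = (6 + 4·9 + 12)/6 = 54/6 = 9; σ²_Task 3 = ((12−6)/6)² = 1.000
te_Task 4 = (2 + 4·5 + 8)/6 = 30/6 = 5; σ²_Task 4 = ((8−2)/6)² = 1.000
te_Task 5 = (9 + 4·11 + 25)/6 = 78/6 = 13; σ²_Task 5 = ((25−9)/6)² = 7.111
te_Task 6 = (8 + 4·11 + 20)/6 = 72/6 = 12; σ²_Task 6 = ((20−8)/6)² = 4.000

Forward pass:
ES_Task 1 = 0; EF_Task 1 = 12
ES_Task 2 = 12; EF_Task 2 = 12+8 = 20
ES_Task 3 = 12; EF_Task 3 = 12+9 = 21
ES_Task 4 = 12; EF_Task 4 = 12+5 = 17
ES_Task 5 = 12; EF_Task 5 = 12+13 = 25
ES_Task 6 = max(EF_Task 2=20, EF_Task 3=21, EF_Task 4=17, EF_Task 5=25) = 25; EF_Task 6 = 25+12 = 37
Expected project duration μ = 37 days. Critical path: Task 1 → Task 5 → Task 6.

Variance along critical path = 1.778 + 7.111 + 4.000 = 12.889; σ = √12.889 = 3.590 days.
Z = (42 − 37) / 3.590 = 1.393
P(T ≤ 42) = Φ(1.393) ≈ 0.918

0.918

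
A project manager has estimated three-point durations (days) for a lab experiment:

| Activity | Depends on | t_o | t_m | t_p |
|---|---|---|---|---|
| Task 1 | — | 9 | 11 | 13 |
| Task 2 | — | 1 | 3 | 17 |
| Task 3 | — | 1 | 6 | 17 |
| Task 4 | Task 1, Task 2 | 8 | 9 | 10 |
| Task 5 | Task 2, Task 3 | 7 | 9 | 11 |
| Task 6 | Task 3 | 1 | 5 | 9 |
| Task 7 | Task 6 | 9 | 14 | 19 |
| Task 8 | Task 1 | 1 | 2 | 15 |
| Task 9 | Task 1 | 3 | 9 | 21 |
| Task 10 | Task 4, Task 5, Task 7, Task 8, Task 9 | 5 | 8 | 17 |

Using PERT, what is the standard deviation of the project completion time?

3.96 days

te_Task 1 = (9 + 4·11 + 13)/6 = 66/6 = 11; σ²_Task 1 = ((13−9)/6)² = 0.444
te_Task 2 = (1 + 4·3 + 17)/6 = 30/6 = 5; σ²_Task 2 = ((17−1)/6)² = 7.111
te_Task 3 = (1 + 4·6 + 17)/6 = 42/6 = 7; σ²_Task 3 = ((17−1)/6)² = 7.111
te_Task 4 = (8 + 4·9 + 10)/6 = 54/6 = 9; σ²_Task 4 = ((10−8)/6)² = 0.111
te_Task 5 = (7 + 4·9 + 11)/6 = 54/6 = 9; σ²_Task 5 = ((11−7)/6)² = 0.444
te_Task 6 = (1 + 4·5 + 9)/6 = 30/6 = 5; σ²_Task 6 = ((9−1)/6)² = 1.778
te_Task 7 = (9 + 4·14 + 19)/6 = 84/6 = 14; σ²_Task 7 = ((19−9)/6)² = 2.778
te_Task 8 = (1 + 4·2 + 15)/6 = 24/6 = 4; σ²_Task 8 = ((15−1)/6)² = 5.444
te_Task 9 = (3 + 4·9 + 21)/6 = 60/6 = 10; σ²_Task 9 = ((21−3)/6)² = 9.000
te_Task 10 = (5 + 4·8 + 17)/6 = 54/6 = 9; σ²_Task 10 = ((17−5)/6)² = 4.000

Forward pass:
ES_Task 1 = 0; EF_Task 1 = 11
ES_Task 2 = 0; EF_Task 2 = 5
ES_Task 3 = 0; EF_Task 3 = 7
ES_Task 4 = max(EF_Task 1=11, EF_Task 2=5) = 11; EF_Task 4 = 11+9 = 20
ES_Task 5 = max(EF_Task 2=5, EF_Task 3=7) = 7; EF_Task 5 = 7+9 = 16
ES_Task 6 = 7; EF_Task 6 = 7+5 = 12
ES_Task 7 = 12; EF_Task 7 = 12+14 = 26
ES_Task 8 = 11; EF_Task 8 = 11+4 = 15
ES_Task 9 = 11; EF_Task 9 = 11+10 = 21
ES_Task 10 = max(EF_Task 4=20, EF_Task 5=16, EF_Task 7=26, EF_Task 8=15, EF_Task 9=21) = 26; EF_Task 10 = 26+9 = 35
Expected project duration μ = 35 days. Critical path: Task 3 → Task 6 → Task 7 → Task 10.

Variance along critical path = 7.111 + 1.778 + 2.778 + 4.000 = 15.667
σ = √15.667 = 3.958 days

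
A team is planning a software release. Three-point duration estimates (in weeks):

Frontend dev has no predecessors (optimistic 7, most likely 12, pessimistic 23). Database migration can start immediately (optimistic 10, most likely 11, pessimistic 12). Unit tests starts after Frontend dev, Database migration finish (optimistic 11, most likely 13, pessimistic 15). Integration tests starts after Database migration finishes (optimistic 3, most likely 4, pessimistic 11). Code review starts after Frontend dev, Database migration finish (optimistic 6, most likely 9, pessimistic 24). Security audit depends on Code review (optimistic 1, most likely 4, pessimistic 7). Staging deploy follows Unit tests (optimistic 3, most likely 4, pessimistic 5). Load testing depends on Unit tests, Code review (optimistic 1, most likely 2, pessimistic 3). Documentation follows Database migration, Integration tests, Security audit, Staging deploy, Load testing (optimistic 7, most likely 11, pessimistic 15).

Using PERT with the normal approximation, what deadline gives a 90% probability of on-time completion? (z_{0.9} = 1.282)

44.9 weeks

te_Frontend dev = (7 + 4·12 + 23)/6 = 78/6 = 13; σ²_Frontend dev = ((23−7)/6)² = 7.111
te_Database migration = (10 + 4·11 + 12)/6 = 66/6 = 11; σ²_Database migration = ((12−10)/6)² = 0.111
te_Unit tests = (11 + 4·13 + 15)/6 = 78/6 = 13; σ²_Unit tests = ((15−11)/6)² = 0.444
te_Integration tests = (3 + 4·4 + 11)/6 = 30/6 = 5; σ²_Integration tests = ((11−3)/6)² = 1.778
te_Code review = (6 + 4·9 + 24)/6 = 66/6 = 11; σ²_Code review = ((24−6)/6)² = 9.000
te_Security audit = (1 + 4·4 + 7)/6 = 24/6 = 4; σ²_Security audit = ((7−1)/6)² = 1.000
te_Staging deploy = (3 + 4·4 + 5)/6 = 24/6 = 4; σ²_Staging deploy = ((5−3)/6)² = 0.111
te_Load testing = (1 + 4·2 + 3)/6 = 12/6 = 2; σ²_Load testing = ((3−1)/6)² = 0.111
te_Documentation = (7 + 4·11 + 15)/6 = 66/6 = 11; σ²_Documentation = ((15−7)/6)² = 1.778

Forward pass:
ES_Frontend dev = 0; EF_Frontend dev = 13
ES_Database migration = 0; EF_Database migration = 11
ES_Unit tests = max(EF_Frontend dev=13, EF_Database migration=11) = 13; EF_Unit tests = 13+13 = 26
ES_Integration tests = 11; EF_Integration tests = 11+5 = 16
ES_Code review = max(EF_Frontend dev=13, EF_Database migration=11) = 13; EF_Code review = 13+11 = 24
ES_Security audit = 24; EF_Security audit = 24+4 = 28
ES_Staging deploy = 26; EF_Staging deploy = 26+4 = 30
ES_Load testing = max(EF_Unit tests=26, EF_Code review=24) = 26; EF_Load testing = 26+2 = 28
ES_Documentation = max(EF_Database migration=11, EF_Integration tests=16, EF_Security audit=28, EF_Staging deploy=30, EF_Load testing=28) = 30; EF_Documentation = 30+11 = 41
Expected project duration μ = 41 weeks. Critical path: Frontend dev → Unit tests → Staging deploy → Documentation.

Variance along critical path = 7.111 + 0.444 + 0.111 + 1.778 = 9.444; σ = 3.073 weeks.
D = μ + z·σ = 41 + 1.282·3.073 = 44.9 weeks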